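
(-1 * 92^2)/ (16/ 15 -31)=126960/ 449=282.76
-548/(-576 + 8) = 137/142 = 0.96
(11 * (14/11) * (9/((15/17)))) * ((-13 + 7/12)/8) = -17731/80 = -221.64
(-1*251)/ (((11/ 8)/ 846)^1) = -1698768/ 11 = -154433.45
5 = 5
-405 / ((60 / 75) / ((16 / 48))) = -675 / 4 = -168.75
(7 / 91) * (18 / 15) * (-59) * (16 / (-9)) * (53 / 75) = 100064 / 14625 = 6.84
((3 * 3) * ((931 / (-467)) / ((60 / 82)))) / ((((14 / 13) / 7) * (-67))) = 1488669 / 625780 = 2.38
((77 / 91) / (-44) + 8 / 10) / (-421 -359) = -0.00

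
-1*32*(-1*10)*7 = 2240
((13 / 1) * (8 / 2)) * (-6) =-312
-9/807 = -3/269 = -0.01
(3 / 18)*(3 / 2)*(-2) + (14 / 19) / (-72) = -349 / 684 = -0.51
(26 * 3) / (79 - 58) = 26 / 7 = 3.71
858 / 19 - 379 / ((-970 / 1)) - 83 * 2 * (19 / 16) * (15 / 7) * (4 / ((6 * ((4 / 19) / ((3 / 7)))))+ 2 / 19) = -4133801863 / 7224560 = -572.19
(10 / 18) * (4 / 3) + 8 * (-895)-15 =-193705 / 27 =-7174.26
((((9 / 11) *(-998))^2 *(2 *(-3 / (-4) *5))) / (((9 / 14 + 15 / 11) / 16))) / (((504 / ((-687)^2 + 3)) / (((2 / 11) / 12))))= 7051289998320 / 12463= 565777902.46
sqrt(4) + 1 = 3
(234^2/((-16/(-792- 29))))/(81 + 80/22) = 123625359/3724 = 33196.93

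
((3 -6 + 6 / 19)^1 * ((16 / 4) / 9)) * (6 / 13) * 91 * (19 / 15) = -952 / 15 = -63.47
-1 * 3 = -3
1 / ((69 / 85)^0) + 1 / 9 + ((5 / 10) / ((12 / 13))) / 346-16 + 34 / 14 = -2172607 / 174384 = -12.46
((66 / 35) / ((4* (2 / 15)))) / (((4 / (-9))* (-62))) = 891 / 6944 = 0.13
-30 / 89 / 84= -0.00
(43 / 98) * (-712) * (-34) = 520472 / 49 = 10621.88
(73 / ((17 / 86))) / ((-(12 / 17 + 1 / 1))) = -6278 / 29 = -216.48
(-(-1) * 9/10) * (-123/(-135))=41/50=0.82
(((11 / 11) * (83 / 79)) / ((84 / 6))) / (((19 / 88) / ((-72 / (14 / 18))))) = -2366496 / 73549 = -32.18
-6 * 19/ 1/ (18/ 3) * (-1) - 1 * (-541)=560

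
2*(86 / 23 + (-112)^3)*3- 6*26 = -193883136 / 23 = -8429701.57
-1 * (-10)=10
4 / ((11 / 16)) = 64 / 11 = 5.82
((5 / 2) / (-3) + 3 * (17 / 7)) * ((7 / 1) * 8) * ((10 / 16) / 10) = 271 / 12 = 22.58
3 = 3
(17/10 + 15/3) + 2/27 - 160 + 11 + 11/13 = -496243/3510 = -141.38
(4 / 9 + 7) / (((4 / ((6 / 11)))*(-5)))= -0.20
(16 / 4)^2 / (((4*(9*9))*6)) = 2 / 243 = 0.01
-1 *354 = -354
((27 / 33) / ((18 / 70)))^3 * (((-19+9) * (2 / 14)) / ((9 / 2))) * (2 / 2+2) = -122500 / 3993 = -30.68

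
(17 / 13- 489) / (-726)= 3170 / 4719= 0.67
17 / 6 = 2.83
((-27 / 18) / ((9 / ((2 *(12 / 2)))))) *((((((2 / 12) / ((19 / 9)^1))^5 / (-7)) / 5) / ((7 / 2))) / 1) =243 / 4853154040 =0.00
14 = 14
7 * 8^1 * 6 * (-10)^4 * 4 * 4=53760000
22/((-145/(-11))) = 242/145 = 1.67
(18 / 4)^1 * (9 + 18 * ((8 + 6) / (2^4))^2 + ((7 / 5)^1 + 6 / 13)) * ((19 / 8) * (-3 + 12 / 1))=78884523 / 33280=2370.33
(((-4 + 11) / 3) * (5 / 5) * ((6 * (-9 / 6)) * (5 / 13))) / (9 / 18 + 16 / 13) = -14 / 3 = -4.67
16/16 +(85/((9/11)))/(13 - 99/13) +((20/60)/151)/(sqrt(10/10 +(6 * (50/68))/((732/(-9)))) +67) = 2395984315505/118065519558 - 2 * sqrt(4068151)/8433251397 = 20.29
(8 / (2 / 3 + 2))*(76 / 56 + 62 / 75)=2293 / 350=6.55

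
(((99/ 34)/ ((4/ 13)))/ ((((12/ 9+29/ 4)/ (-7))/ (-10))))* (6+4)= 1351350/ 1751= 771.76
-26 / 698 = -13 / 349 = -0.04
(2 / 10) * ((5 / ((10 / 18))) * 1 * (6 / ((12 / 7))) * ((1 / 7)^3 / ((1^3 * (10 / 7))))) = 9 / 700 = 0.01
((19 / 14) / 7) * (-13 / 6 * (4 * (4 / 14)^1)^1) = -0.48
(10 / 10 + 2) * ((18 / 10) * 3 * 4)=324 / 5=64.80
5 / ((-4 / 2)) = -5 / 2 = -2.50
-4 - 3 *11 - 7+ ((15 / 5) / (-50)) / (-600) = -439999 / 10000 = -44.00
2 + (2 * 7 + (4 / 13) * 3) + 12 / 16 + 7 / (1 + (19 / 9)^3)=129263 / 7046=18.35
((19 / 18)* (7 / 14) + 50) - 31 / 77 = 138947 / 2772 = 50.13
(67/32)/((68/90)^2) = 135675/36992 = 3.67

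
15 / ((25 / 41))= 24.60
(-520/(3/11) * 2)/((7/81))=-308880/7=-44125.71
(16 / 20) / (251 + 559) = 2 / 2025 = 0.00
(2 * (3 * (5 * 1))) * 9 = 270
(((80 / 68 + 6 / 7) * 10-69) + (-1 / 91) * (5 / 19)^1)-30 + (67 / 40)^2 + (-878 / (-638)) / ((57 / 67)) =-3341445670411 / 45006561600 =-74.24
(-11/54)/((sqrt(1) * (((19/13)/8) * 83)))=-0.01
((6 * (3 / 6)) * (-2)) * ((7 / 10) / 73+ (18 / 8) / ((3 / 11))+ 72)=-351537 / 730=-481.56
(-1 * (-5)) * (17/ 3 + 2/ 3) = 95/ 3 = 31.67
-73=-73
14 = 14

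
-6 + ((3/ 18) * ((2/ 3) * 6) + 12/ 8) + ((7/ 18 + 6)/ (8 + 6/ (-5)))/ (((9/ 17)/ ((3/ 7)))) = -2323/ 756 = -3.07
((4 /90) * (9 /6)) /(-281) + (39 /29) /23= 163718 /2811405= 0.06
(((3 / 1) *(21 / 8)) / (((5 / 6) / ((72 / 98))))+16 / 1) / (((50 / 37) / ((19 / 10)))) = 32.26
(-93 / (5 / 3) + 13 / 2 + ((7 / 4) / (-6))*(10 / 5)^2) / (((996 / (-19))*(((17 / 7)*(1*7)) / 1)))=14383 / 253980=0.06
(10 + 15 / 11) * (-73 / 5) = -1825 / 11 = -165.91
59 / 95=0.62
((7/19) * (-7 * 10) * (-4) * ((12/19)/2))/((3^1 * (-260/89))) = -3.72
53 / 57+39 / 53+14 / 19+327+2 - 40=46333 / 159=291.40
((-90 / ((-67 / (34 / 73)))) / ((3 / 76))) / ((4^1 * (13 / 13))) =19380 / 4891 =3.96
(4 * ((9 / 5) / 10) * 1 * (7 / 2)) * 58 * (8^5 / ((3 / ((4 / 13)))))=159645696 / 325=491217.53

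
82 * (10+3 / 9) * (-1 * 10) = -25420 / 3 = -8473.33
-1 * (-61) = 61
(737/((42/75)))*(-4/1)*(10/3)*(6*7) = -737000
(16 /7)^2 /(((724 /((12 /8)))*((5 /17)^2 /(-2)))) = -55488 /221725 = -0.25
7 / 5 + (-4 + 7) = 22 / 5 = 4.40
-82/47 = -1.74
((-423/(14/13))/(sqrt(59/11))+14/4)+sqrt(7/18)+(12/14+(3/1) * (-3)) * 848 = -96623/14 - 5499 * sqrt(649)/826+sqrt(14)/6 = -7070.62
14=14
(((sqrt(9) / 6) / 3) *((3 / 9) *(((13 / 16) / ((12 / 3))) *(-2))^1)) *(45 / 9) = -65 / 576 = -0.11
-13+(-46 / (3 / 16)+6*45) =35 / 3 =11.67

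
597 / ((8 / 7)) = 4179 / 8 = 522.38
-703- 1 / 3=-2110 / 3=-703.33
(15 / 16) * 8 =15 / 2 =7.50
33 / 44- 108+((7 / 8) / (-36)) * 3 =-10303 / 96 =-107.32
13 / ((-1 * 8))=-13 / 8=-1.62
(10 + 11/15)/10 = 161/150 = 1.07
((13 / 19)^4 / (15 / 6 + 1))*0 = 0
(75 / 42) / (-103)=-25 / 1442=-0.02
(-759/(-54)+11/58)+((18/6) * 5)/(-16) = 55573/4176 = 13.31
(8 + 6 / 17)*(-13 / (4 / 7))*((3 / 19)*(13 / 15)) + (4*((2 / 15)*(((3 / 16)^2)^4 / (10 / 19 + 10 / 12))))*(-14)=-873684878016559 / 33598052761600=-26.00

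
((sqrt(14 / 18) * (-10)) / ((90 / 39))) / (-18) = 13 * sqrt(7) / 162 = 0.21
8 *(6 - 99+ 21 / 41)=-30336 / 41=-739.90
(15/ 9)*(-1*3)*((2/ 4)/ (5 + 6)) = -5/ 22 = -0.23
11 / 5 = 2.20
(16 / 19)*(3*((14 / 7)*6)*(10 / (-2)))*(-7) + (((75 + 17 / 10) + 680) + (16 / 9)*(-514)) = 903.97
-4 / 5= -0.80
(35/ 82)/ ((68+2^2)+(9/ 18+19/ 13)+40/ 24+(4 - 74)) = 0.08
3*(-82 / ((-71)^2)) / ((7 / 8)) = -1968 / 35287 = -0.06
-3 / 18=-1 / 6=-0.17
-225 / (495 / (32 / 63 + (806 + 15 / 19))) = -4831675 / 13167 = -366.95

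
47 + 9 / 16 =761 / 16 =47.56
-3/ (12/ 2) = -1/ 2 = -0.50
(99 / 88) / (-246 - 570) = -3 / 2176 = -0.00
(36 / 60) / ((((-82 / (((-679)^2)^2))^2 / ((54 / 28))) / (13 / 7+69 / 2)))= 38015868388251430286642781 / 134480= 282687896997705460192.17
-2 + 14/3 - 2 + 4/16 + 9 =119/12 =9.92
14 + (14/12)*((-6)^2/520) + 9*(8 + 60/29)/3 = 333929/7540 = 44.29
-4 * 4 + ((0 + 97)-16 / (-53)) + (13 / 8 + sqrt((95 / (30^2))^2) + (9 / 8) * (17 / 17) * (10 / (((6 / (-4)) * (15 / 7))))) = 1517479 / 19080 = 79.53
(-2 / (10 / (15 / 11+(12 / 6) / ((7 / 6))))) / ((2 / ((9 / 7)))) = -2133 / 5390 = -0.40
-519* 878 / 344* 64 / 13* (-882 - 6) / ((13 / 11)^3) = 4308666519168 / 1228123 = 3508334.69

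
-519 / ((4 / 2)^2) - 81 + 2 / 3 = -2521 / 12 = -210.08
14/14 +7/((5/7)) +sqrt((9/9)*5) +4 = sqrt(5) +74/5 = 17.04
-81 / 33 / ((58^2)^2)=-27 / 124481456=-0.00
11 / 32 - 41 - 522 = -562.66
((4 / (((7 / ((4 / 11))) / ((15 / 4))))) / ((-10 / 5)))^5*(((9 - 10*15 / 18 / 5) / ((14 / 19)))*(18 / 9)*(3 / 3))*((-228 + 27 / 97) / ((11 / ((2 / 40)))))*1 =339949710000 / 1837906442603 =0.18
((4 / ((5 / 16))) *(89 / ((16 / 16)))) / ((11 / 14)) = 79744 / 55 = 1449.89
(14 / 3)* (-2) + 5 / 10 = -53 / 6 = -8.83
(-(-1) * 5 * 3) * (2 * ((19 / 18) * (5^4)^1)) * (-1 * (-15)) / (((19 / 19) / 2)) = 593750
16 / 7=2.29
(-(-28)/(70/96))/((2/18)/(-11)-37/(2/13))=-38016/238105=-0.16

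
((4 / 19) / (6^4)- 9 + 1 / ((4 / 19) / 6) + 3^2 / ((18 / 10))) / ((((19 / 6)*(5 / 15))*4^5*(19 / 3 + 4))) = 150823 / 68757504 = 0.00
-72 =-72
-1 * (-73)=73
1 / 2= 0.50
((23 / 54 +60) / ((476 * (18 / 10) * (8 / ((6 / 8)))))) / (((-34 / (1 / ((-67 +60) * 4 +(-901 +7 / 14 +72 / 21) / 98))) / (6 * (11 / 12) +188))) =6875141 / 6788401920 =0.00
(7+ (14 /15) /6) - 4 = 142 /45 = 3.16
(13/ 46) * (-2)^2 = 26/ 23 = 1.13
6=6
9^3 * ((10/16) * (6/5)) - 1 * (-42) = 2355/4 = 588.75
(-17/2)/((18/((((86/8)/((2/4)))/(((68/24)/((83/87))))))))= -3569/1044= -3.42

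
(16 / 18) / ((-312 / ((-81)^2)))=-243 / 13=-18.69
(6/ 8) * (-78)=-117/ 2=-58.50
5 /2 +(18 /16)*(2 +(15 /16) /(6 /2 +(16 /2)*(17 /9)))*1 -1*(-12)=350687 /20864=16.81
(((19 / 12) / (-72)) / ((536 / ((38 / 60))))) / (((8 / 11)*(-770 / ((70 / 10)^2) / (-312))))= -32851 / 46310400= -0.00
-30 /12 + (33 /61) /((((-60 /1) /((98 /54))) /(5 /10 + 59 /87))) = -2887879 /1146312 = -2.52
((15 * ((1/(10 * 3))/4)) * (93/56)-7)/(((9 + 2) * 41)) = -3043/202048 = -0.02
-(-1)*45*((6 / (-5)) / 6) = -9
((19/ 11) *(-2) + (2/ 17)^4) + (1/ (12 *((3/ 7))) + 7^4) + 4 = 79435910705/ 33074316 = 2401.74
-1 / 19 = -0.05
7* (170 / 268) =595 / 134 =4.44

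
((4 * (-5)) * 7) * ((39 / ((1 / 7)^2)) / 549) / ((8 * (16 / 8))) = -22295 / 732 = -30.46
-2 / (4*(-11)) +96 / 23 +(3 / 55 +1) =1213 / 230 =5.27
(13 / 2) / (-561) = -13 / 1122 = -0.01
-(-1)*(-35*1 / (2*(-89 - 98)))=35 / 374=0.09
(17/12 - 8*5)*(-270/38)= 20835/76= 274.14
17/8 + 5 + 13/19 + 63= 10763/152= 70.81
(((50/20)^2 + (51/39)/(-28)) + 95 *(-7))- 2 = -120265/182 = -660.80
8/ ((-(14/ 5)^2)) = -1.02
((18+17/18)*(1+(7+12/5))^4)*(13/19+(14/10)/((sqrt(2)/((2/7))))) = 1246630528*sqrt(2)/28125+16206196864/106875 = 214321.44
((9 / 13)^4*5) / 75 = 2187 / 142805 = 0.02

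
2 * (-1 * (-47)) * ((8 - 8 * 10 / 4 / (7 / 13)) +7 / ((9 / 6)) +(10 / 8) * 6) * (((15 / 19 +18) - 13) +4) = -2077682 / 133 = -15621.67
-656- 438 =-1094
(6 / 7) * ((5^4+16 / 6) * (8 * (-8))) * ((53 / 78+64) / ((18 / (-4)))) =494898.69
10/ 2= 5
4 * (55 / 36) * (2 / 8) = 55 / 36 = 1.53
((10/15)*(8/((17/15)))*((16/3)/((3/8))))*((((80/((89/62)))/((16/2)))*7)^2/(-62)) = -3110912000/1211913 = -2566.94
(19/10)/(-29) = -0.07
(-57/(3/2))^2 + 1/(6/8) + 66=4534/3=1511.33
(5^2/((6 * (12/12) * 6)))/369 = 0.00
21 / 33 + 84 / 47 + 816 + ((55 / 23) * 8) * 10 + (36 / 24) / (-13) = 312137877 / 309166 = 1009.61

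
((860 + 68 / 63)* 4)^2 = 47085528064 / 3969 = 11863322.77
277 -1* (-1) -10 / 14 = 1941 / 7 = 277.29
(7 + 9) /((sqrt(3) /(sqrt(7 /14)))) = 8 *sqrt(6) /3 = 6.53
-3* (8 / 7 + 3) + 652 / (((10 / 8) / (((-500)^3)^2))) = 57049999999999999913 / 7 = 8149999999999999987.57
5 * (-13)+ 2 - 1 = -64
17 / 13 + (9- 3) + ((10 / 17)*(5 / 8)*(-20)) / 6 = 8065 / 1326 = 6.08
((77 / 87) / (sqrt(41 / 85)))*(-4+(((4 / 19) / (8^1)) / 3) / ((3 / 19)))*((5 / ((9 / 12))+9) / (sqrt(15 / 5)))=-256949*sqrt(10455) / 577854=-45.47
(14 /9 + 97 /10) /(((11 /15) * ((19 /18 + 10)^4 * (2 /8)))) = 70893792 /17250631211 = 0.00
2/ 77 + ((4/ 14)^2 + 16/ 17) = 9610/ 9163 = 1.05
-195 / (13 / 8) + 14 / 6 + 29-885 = -2921 / 3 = -973.67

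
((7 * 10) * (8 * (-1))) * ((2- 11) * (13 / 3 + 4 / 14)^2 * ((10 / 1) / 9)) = 7527200 / 63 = 119479.37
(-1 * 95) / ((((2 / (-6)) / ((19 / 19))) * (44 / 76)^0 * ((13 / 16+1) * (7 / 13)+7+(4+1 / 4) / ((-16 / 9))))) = 79040 / 1549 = 51.03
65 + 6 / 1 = 71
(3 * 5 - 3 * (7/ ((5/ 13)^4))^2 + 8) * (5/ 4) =-29975857903/ 78125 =-383690.98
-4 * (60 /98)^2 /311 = -3600 /746711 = -0.00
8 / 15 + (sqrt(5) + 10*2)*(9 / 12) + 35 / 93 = 3*sqrt(5) / 4 + 2466 / 155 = 17.59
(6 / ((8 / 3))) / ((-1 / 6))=-27 / 2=-13.50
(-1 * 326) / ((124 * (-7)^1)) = 163 / 434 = 0.38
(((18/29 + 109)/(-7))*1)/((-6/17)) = 54043/1218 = 44.37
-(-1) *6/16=3/8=0.38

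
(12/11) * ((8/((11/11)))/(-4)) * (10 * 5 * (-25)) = 30000/11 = 2727.27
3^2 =9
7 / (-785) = -7 / 785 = -0.01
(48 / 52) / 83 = 12 / 1079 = 0.01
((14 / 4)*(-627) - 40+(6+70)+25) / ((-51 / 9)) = 753 / 2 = 376.50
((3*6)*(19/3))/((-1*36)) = -19/6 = -3.17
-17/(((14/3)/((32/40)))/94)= -9588/35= -273.94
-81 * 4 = -324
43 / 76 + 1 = 119 / 76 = 1.57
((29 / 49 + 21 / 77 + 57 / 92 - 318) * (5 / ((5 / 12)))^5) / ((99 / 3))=-2386644.76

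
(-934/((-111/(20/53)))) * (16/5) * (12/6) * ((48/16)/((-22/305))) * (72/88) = -164085120/237281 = -691.52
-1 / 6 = -0.17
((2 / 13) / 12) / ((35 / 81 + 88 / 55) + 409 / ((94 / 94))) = 135 / 4328168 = 0.00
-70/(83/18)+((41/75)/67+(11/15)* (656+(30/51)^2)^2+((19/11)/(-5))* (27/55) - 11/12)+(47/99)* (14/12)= 47933954991245132059/151739173802700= 315897.03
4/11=0.36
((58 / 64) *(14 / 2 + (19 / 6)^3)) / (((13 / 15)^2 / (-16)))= -6068975 / 8112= -748.15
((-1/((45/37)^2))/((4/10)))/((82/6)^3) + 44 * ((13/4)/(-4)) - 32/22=-1692385273/45487860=-37.21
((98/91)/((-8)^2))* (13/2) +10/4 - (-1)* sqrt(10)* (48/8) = 167/64 +6* sqrt(10) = 21.58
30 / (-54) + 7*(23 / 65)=1.92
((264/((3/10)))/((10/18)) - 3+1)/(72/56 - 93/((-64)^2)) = 45359104/36213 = 1252.56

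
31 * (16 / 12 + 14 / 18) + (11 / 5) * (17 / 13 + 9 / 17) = 691039 / 9945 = 69.49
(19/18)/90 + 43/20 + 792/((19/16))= 10297589/15390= 669.11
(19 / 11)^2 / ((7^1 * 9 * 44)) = 361 / 335412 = 0.00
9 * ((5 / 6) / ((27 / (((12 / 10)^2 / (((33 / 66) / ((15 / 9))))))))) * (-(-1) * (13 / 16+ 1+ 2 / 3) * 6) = 119 / 6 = 19.83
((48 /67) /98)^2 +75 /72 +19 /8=441908561 /129337068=3.42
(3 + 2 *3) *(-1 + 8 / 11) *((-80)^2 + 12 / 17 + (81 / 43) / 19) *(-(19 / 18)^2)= 1689114839 / 96492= 17505.23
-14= -14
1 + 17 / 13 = 30 / 13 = 2.31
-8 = -8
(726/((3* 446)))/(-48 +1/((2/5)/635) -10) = 242/682157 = 0.00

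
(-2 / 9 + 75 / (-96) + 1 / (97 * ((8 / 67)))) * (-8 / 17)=25621 / 59364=0.43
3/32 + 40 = 1283/32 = 40.09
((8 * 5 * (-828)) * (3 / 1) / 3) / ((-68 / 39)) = 322920 / 17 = 18995.29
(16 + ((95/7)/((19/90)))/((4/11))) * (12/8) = 8097/28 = 289.18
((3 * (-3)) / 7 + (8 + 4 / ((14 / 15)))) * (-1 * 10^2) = -1100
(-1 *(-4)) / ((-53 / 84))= -336 / 53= -6.34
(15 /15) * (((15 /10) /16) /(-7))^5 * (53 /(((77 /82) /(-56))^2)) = -21649599 /266554179584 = -0.00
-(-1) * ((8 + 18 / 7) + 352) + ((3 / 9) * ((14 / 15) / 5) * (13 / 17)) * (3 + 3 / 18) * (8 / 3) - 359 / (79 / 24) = 4833689846 / 19037025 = 253.91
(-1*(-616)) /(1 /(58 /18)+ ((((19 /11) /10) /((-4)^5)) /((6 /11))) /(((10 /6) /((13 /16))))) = 4181196800 /2105491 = 1985.85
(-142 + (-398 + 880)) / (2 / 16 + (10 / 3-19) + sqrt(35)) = -3043680 / 118969-195840* sqrt(35) / 118969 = -35.32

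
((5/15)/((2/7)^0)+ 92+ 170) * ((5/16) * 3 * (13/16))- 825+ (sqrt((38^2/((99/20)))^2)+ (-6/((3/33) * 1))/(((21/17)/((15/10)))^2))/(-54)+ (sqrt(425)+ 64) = -18936995725/33530112+ 5 * sqrt(17) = -544.16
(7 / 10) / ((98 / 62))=0.44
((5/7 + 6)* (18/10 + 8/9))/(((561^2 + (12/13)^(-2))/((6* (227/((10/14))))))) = 123931104/1132999825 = 0.11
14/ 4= 7/ 2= 3.50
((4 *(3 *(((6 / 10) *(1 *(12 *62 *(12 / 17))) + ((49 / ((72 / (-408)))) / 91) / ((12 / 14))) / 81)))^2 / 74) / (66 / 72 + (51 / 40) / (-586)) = 360024182381750176 / 11436834009323385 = 31.48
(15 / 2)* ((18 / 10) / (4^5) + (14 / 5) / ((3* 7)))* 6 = 6225 / 1024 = 6.08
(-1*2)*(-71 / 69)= 2.06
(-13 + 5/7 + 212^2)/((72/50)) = 3931525/126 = 31202.58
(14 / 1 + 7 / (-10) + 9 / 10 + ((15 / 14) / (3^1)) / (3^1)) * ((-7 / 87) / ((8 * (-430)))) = 3007 / 8978400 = 0.00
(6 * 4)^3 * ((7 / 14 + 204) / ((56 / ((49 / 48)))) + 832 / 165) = 6668226 / 55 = 121240.47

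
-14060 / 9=-1562.22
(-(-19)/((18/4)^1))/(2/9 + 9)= 0.46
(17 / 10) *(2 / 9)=17 / 45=0.38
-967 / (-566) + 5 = 3797 / 566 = 6.71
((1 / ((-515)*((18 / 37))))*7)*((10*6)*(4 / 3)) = -2072 / 927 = -2.24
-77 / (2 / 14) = -539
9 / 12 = 3 / 4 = 0.75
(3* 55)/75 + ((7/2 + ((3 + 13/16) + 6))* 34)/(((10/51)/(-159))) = -29362513/80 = -367031.41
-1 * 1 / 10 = -1 / 10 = -0.10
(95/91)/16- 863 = -1256433/1456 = -862.93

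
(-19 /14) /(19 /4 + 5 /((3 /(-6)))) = 38 /147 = 0.26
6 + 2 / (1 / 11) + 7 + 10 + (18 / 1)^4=105021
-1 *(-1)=1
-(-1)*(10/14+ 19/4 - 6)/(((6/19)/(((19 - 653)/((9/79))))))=2379085/252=9440.81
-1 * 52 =-52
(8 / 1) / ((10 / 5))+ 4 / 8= 9 / 2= 4.50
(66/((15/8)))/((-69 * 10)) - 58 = -100138/1725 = -58.05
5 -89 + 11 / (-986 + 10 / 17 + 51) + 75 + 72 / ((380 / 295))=14149982 / 301815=46.88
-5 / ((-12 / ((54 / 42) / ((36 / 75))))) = 125 / 112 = 1.12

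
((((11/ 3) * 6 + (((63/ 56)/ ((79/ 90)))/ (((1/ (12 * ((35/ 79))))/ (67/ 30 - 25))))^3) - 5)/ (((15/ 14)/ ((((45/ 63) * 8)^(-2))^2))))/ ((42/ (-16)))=17430565737076955867369/ 14001837438009600000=1244.88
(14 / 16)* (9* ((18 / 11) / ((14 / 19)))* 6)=4617 / 44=104.93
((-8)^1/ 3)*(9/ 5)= -24/ 5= -4.80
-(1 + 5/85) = -18/17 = -1.06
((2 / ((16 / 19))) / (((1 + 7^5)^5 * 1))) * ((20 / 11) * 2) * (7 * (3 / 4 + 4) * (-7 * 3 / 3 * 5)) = -442225 / 59024575652851287457792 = -0.00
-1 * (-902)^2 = -813604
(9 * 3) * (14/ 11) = 378/ 11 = 34.36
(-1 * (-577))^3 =192100033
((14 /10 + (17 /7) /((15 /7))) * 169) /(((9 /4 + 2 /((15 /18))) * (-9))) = -25688 /2511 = -10.23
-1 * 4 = -4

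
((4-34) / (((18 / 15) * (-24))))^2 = 625 / 576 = 1.09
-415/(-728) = 415/728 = 0.57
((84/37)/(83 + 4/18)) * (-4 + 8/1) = 432/3959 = 0.11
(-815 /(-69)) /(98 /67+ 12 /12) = 10921 /2277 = 4.80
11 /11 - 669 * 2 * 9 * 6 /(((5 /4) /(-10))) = 578017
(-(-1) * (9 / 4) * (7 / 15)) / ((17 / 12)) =63 / 85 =0.74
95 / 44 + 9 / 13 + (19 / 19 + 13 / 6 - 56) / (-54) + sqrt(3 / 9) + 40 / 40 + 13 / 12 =sqrt(3) / 3 + 273967 / 46332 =6.49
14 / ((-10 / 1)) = -7 / 5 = -1.40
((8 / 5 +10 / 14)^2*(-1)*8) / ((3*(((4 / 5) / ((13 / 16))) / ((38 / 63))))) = -60021 / 6860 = -8.75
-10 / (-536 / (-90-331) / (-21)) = 44205 / 268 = 164.94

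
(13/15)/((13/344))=344/15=22.93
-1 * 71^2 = -5041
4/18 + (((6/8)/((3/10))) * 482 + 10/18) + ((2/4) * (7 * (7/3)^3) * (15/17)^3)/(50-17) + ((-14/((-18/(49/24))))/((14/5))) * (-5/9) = 253485321077/210119184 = 1206.39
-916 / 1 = -916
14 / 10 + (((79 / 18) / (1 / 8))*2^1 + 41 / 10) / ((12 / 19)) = 128603 / 1080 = 119.08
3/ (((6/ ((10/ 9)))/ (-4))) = -20/ 9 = -2.22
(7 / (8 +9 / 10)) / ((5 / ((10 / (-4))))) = -35 / 89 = -0.39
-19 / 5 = -3.80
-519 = -519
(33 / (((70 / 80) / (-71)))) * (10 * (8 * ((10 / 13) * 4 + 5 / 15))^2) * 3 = -10104765440 / 169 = -59791511.48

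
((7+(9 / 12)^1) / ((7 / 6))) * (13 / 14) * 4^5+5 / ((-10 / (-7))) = 619351 / 98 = 6319.91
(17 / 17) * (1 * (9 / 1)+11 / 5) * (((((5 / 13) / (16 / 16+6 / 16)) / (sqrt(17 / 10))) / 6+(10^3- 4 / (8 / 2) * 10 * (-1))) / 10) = 112 * sqrt(170) / 36465+5656 / 5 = 1131.24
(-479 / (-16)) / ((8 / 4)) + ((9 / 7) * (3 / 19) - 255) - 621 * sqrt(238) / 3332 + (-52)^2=10487515 / 4256 - 621 * sqrt(238) / 3332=2461.30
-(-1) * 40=40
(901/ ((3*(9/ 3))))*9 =901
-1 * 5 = -5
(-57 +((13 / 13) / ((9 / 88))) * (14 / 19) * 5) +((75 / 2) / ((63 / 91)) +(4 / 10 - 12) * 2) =17083 / 1710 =9.99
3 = 3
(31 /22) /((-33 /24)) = -1.02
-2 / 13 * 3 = -0.46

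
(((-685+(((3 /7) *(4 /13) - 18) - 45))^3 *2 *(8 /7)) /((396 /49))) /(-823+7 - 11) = 1260837887678464 /8813874069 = 143051.50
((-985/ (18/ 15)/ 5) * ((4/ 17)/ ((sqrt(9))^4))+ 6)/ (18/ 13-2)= -37076/ 4131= -8.98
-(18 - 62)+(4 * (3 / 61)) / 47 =126160 / 2867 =44.00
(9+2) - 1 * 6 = 5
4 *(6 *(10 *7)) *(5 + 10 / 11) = 109200 / 11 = 9927.27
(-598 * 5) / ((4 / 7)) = -10465 / 2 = -5232.50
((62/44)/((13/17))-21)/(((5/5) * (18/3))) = -5479/1716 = -3.19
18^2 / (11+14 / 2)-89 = -71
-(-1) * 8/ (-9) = -8/ 9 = -0.89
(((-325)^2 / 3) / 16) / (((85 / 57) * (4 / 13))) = 5217875 / 1088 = 4795.84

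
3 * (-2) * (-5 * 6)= 180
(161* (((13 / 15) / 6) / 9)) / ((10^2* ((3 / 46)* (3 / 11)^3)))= 64073009 / 3280500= 19.53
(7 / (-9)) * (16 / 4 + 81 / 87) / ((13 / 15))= -385 / 87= -4.43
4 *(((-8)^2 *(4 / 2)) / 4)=128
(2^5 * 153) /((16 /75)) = 22950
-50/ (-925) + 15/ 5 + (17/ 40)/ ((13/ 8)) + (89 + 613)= 1696284/ 2405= 705.32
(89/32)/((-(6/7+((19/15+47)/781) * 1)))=-7298445/2411456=-3.03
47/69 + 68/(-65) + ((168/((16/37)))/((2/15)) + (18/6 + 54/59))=3087845633/1058460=2917.30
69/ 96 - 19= -585/ 32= -18.28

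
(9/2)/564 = 3/376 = 0.01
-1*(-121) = 121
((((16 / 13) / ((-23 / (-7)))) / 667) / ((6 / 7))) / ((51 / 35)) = 13720 / 30513249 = 0.00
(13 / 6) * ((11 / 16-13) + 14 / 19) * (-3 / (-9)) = -5083 / 608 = -8.36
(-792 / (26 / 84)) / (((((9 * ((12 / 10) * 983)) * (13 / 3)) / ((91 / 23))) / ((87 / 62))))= -2813580 / 9111427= -0.31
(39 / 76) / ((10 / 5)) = 39 / 152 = 0.26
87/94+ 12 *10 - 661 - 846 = -130291/94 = -1386.07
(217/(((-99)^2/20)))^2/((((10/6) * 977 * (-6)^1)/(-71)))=133732760/93850230177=0.00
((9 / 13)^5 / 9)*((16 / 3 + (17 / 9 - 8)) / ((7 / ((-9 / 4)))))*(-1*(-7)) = 45927 / 1485172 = 0.03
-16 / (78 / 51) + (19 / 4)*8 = 358 / 13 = 27.54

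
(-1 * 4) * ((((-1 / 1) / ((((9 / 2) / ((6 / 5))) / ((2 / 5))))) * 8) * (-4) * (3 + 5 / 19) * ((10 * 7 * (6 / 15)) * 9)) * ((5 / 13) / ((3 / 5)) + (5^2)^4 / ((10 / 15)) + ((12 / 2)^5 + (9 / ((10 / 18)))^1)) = -205813345325056 / 30875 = -6666019281.78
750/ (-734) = -375/ 367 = -1.02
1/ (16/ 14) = 7/ 8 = 0.88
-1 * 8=-8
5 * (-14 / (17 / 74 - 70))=5180 / 5163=1.00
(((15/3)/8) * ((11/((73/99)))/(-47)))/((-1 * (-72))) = -605/219584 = -0.00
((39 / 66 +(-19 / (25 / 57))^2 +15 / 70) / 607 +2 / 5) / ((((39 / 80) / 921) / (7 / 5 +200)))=504709005343952 / 379754375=1329040.66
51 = 51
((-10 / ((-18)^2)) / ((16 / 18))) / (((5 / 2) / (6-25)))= 19 / 72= 0.26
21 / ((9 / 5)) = 35 / 3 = 11.67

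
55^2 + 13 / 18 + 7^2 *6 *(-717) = -3739901 / 18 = -207772.28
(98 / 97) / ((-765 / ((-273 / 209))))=8918 / 5169615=0.00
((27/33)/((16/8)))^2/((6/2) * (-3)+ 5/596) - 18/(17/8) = -93580389/11023463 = -8.49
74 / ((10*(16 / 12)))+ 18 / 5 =183 / 20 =9.15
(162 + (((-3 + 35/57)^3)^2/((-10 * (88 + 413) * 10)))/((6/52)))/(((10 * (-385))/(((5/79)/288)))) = -104363244999489383/11288297116416510036000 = -0.00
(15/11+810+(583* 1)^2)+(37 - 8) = 3748023/11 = 340729.36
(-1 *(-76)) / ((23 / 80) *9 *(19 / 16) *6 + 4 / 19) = 924160 / 226741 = 4.08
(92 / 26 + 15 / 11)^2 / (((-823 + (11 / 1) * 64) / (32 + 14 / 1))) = -22604446 / 2433431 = -9.29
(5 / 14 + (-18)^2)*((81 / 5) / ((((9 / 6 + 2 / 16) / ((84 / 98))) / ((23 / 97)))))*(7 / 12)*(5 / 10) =8459883 / 44135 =191.68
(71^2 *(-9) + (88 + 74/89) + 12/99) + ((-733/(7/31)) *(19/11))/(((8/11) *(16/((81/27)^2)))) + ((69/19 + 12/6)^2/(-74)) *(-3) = -1743963647418053/35149640064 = -49615.41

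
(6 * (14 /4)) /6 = 7 /2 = 3.50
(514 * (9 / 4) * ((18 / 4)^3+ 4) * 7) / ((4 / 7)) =86249457 / 64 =1347647.77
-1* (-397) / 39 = 397 / 39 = 10.18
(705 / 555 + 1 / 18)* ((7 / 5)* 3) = 6181 / 1110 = 5.57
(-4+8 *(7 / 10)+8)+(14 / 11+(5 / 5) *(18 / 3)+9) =25.87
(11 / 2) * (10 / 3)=55 / 3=18.33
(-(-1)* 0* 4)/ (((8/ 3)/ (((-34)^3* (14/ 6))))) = 0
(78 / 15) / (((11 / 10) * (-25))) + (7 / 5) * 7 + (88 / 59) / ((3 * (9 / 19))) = 10.66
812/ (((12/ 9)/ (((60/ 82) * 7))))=127890/ 41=3119.27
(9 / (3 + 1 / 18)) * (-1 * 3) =-486 / 55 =-8.84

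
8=8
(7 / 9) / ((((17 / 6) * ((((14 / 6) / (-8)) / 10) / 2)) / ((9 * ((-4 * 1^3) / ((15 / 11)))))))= 8448 / 17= 496.94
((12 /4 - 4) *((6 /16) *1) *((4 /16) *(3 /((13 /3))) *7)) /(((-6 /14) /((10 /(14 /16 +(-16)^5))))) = -2205 /218103626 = -0.00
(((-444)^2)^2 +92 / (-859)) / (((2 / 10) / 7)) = 1168404144039020 / 859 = 1360191087356.25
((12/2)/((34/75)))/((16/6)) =675/136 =4.96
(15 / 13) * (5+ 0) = 75 / 13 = 5.77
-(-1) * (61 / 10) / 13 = 61 / 130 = 0.47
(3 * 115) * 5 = 1725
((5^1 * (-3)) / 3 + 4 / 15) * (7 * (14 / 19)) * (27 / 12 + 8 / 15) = -580993 / 8550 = -67.95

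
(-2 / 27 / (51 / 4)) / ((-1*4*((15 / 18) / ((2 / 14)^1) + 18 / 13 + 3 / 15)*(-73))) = -260 / 96935751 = -0.00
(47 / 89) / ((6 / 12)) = 1.06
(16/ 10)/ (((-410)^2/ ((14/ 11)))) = 28/ 2311375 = 0.00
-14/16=-7/8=-0.88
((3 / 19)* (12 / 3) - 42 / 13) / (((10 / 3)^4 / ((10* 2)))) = -26001 / 61750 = -0.42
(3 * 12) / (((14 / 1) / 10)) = 180 / 7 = 25.71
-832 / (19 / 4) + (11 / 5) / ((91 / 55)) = -300549 / 1729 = -173.83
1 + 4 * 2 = 9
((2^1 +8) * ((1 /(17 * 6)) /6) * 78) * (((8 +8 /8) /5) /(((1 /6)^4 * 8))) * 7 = 44226 /17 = 2601.53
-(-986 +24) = 962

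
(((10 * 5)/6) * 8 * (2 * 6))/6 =400/3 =133.33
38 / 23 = 1.65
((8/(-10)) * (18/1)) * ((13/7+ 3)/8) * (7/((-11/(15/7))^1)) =918/77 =11.92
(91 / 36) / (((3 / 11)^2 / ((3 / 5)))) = 11011 / 540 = 20.39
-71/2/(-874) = 71/1748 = 0.04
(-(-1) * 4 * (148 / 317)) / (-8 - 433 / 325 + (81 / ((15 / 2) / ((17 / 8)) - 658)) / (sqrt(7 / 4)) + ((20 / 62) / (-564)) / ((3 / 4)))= -10869341956848170811124200 / 54315239901274961247346963 + 41181821858972089035000 * sqrt(7) / 54315239901274961247346963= -0.20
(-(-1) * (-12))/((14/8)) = -48/7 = -6.86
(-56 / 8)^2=49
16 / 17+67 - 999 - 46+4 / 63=-1046362 / 1071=-977.00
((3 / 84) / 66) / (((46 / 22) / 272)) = 34 / 483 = 0.07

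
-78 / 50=-39 / 25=-1.56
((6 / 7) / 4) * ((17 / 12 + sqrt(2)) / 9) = sqrt(2) / 42 + 17 / 504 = 0.07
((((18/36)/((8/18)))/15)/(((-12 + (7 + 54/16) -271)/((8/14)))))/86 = -2/1094135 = -0.00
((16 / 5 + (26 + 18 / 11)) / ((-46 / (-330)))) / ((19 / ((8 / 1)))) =40704 / 437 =93.14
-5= -5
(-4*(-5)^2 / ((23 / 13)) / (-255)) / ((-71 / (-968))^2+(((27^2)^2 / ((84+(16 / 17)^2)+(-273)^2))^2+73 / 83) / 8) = 9402366089821846743796480 / 273885779466406585800483591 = 0.03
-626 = -626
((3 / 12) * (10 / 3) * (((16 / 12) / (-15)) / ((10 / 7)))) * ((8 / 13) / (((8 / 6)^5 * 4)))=-63 / 33280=-0.00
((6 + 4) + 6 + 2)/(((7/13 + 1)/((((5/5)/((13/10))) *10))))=90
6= 6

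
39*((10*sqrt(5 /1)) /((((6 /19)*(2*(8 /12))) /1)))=3705*sqrt(5) /4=2071.16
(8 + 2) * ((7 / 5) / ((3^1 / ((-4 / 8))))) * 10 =-70 / 3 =-23.33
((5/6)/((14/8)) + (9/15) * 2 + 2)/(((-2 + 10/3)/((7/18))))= 1.07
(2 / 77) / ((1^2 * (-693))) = -2 / 53361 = -0.00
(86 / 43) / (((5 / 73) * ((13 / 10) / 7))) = 157.23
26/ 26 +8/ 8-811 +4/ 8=-1617/ 2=-808.50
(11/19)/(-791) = -11/15029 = -0.00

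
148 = 148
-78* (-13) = 1014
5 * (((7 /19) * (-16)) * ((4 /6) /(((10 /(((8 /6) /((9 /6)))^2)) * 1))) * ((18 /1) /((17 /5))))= -71680 /8721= -8.22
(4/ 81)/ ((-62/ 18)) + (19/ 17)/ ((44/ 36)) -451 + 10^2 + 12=-17639686/ 52173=-338.10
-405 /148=-2.74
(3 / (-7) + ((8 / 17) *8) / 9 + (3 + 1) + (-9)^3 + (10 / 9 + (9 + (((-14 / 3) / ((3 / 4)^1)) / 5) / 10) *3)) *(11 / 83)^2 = -753001997 / 61484325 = -12.25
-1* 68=-68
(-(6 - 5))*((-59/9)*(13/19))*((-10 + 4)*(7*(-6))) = 21476/19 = 1130.32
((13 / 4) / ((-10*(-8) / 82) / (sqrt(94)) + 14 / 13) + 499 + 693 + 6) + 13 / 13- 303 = 27600973505 / 30700344- 450385*sqrt(94) / 15350172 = 898.76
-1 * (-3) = 3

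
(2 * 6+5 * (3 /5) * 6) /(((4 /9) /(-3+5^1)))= 135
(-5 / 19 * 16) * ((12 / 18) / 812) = -40 / 11571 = -0.00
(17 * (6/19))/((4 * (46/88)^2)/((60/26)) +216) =1481040/59720743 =0.02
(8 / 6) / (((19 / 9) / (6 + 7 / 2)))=6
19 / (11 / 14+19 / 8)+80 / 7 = 21608 / 1239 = 17.44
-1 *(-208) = 208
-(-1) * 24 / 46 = 12 / 23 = 0.52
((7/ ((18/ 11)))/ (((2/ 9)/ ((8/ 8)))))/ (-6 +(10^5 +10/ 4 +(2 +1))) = 77/ 399998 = 0.00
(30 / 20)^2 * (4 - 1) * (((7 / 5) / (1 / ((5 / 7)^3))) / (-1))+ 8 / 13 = -7207 / 2548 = -2.83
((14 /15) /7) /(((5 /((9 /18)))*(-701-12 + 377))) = -1 /25200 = -0.00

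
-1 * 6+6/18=-17/3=-5.67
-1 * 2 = -2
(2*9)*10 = 180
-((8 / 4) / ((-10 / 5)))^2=-1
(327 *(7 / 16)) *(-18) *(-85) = 1751085 / 8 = 218885.62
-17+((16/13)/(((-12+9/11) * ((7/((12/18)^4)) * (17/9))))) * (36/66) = -9704843/570843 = -17.00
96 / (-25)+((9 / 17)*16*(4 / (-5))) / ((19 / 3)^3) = -11271648 / 2915075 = -3.87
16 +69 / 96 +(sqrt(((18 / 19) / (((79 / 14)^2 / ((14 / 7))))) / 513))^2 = 3616091693 / 216288096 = 16.72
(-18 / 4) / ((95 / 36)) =-162 / 95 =-1.71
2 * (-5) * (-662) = 6620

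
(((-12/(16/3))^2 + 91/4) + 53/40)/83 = 2331/6640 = 0.35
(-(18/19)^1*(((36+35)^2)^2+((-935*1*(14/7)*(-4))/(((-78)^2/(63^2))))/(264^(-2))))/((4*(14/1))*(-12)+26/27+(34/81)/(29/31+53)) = 3962718719886168/7679261473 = 516028.62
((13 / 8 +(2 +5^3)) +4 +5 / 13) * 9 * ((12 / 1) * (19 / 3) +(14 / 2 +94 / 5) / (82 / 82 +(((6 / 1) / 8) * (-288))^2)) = 2207305541133 / 24261640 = 90979.24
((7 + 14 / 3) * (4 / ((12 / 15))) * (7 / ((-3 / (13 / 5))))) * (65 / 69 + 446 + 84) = -116682475 / 621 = -187894.48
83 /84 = 0.99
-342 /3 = -114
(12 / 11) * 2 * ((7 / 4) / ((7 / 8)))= 48 / 11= 4.36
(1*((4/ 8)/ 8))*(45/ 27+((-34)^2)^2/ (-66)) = -668113/ 528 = -1265.37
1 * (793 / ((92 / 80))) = 689.57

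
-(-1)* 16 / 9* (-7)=-112 / 9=-12.44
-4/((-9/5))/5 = 0.44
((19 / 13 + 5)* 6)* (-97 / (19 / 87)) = -4253256 / 247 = -17219.66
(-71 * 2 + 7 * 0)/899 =-142/899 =-0.16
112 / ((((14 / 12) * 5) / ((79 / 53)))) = 7584 / 265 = 28.62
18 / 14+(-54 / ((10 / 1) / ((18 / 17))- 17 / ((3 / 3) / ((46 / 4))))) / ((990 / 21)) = 1.29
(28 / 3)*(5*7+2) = 1036 / 3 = 345.33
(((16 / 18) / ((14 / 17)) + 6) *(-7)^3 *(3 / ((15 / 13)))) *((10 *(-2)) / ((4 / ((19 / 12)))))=49980.91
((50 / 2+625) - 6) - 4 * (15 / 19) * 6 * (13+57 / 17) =107932 / 323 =334.15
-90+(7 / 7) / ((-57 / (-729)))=-1467 / 19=-77.21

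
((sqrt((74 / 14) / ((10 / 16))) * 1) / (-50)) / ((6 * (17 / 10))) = -sqrt(2590) / 8925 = -0.01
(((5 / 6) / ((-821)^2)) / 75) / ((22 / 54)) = 0.00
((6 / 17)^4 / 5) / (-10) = -648 / 2088025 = -0.00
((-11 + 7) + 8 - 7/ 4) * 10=45/ 2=22.50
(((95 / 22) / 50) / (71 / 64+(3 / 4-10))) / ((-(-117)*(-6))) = 152 / 10057905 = 0.00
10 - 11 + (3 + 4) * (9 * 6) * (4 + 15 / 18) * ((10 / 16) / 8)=9071 / 64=141.73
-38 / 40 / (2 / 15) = -7.12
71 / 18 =3.94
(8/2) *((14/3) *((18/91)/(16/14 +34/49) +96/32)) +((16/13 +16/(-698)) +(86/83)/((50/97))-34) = 769001951/28242825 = 27.23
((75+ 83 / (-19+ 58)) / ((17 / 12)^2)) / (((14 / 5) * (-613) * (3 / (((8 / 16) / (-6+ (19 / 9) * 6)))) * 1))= -9024 / 16121287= -0.00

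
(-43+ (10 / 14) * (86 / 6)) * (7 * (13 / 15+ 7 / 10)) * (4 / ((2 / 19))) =-614384 / 45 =-13652.98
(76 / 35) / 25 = 76 / 875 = 0.09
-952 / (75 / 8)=-101.55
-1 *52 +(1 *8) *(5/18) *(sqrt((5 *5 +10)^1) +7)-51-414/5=-7661/45 +20 *sqrt(35)/9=-157.10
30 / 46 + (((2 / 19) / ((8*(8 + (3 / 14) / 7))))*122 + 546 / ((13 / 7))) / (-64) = -86826053 / 22010816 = -3.94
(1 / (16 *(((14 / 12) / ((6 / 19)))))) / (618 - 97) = 9 / 277172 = 0.00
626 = 626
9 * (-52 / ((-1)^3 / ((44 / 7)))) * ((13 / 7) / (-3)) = -89232 / 49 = -1821.06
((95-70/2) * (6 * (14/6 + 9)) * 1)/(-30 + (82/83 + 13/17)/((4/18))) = -184.51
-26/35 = -0.74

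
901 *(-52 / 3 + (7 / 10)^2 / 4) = -18608353 / 1200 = -15506.96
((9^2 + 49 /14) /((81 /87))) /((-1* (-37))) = 4901 /1998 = 2.45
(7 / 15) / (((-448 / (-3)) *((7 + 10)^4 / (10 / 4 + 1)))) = 7 / 53453440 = 0.00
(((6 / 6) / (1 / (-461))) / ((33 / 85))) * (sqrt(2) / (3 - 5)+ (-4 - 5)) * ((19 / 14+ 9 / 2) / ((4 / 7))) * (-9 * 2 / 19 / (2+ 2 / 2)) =-14459265 / 418 - 1606585 * sqrt(2) / 836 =-37309.31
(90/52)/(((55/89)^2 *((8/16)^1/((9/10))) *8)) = 641601/629200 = 1.02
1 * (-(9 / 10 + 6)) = -69 / 10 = -6.90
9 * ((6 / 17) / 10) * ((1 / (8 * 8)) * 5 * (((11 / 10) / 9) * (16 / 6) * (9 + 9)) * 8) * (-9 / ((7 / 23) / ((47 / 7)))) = -963171 / 4165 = -231.25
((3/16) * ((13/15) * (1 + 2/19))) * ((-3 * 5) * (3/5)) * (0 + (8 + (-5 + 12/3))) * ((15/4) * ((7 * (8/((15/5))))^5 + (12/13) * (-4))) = -21925973111/228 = -96166548.73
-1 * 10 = -10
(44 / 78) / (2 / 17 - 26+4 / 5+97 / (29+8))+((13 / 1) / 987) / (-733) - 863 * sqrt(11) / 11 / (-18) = -5565863607 / 221456161199+863 * sqrt(11) / 198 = 14.43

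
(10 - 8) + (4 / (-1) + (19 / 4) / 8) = -45 / 32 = -1.41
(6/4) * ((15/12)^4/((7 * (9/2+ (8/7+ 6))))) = 1875/41728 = 0.04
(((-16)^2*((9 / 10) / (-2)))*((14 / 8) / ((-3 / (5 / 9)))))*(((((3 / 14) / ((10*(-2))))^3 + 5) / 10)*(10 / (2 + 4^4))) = 109759973 / 151704000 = 0.72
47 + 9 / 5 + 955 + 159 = 5814 / 5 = 1162.80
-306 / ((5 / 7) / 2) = -4284 / 5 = -856.80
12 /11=1.09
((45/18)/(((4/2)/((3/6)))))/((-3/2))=-5/12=-0.42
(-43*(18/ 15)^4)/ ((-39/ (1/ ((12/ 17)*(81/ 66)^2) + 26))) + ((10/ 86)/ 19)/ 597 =6590509807451/ 106999936875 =61.59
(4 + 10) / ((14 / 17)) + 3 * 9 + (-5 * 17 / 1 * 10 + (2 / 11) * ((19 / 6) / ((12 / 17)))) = -318853 / 396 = -805.18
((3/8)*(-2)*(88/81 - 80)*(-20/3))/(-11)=31960/891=35.87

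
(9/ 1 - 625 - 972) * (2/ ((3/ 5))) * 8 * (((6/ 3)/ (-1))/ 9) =9410.37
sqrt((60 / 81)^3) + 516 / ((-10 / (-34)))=40* sqrt(15) / 243 + 8772 / 5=1755.04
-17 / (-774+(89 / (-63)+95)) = 1071 / 42866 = 0.02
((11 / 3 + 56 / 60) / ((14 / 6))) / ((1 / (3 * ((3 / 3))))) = 207 / 35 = 5.91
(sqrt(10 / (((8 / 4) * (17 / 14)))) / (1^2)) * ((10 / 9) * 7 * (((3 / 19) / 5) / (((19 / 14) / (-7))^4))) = 1291315424 * sqrt(1190) / 126281049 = 352.75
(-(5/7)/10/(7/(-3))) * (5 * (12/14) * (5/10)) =45/686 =0.07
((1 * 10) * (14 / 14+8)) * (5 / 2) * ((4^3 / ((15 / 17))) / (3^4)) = 5440 / 27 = 201.48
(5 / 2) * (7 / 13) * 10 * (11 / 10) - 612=-15527 / 26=-597.19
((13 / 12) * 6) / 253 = 13 / 506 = 0.03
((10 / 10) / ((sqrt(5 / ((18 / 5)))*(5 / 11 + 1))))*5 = 33*sqrt(2) / 16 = 2.92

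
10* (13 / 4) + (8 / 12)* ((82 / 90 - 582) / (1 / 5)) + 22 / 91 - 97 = -9834001 / 4914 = -2001.22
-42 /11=-3.82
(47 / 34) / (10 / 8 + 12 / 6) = 94 / 221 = 0.43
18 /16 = 9 /8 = 1.12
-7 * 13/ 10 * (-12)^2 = -1310.40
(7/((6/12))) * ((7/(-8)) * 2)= -49/2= -24.50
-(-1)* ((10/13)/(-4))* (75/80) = -75/416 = -0.18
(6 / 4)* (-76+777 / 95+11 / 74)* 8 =-2854422 / 3515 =-812.07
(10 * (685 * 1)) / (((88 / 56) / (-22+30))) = 383600 / 11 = 34872.73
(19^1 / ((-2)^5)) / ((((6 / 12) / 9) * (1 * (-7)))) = 171 / 112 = 1.53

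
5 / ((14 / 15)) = 75 / 14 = 5.36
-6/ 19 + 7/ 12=61/ 228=0.27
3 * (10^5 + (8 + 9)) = 300051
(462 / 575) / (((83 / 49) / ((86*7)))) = 13628076 / 47725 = 285.55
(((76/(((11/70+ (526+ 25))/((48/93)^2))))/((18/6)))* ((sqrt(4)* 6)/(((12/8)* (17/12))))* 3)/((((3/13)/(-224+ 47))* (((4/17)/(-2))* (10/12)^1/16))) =25965.25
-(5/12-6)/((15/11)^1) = 737/180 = 4.09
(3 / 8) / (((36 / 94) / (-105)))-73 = -2813 / 16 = -175.81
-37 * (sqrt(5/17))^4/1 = -925/289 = -3.20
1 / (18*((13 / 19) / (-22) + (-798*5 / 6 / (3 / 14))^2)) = 209 / 36230609683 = 0.00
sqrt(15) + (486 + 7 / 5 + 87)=sqrt(15) + 2872 / 5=578.27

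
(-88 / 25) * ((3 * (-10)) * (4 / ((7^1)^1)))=60.34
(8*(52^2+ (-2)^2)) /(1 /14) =303296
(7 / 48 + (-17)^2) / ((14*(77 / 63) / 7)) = 41637 / 352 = 118.29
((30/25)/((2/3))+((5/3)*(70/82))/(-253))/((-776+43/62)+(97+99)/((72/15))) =-4327538/1771345345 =-0.00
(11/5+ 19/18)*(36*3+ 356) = 67976/45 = 1510.58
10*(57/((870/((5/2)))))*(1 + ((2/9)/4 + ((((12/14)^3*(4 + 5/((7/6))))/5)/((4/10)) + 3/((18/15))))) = 6327380/626661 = 10.10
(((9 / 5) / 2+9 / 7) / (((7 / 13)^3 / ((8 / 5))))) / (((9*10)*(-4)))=-37349 / 600250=-0.06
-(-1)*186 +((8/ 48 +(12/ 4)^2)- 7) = 1129/ 6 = 188.17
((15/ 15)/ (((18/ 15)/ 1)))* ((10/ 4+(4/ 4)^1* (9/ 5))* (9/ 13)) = 129/ 52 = 2.48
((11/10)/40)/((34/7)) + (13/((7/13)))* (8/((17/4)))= 4326939/95200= 45.45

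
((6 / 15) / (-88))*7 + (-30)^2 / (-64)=-12403 / 880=-14.09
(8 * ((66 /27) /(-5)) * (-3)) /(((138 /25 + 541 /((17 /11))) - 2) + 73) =935 /33993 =0.03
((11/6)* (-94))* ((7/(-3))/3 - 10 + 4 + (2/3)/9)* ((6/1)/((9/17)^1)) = 3181618/243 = 13093.08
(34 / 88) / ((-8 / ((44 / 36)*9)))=-17 / 32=-0.53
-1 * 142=-142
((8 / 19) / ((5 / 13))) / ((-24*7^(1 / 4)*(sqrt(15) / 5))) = -13*sqrt(15)*7^(3 / 4) / 5985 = -0.04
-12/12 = -1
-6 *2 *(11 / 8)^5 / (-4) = 483153 / 32768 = 14.74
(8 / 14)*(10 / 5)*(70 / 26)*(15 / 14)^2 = 2250 / 637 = 3.53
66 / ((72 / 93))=341 / 4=85.25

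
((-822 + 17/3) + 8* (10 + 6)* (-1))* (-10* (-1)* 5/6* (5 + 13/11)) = -4816100/99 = -48647.47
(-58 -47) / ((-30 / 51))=357 / 2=178.50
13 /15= 0.87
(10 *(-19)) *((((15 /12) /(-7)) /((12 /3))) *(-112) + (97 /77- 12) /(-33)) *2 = -5142160 /2541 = -2023.68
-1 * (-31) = 31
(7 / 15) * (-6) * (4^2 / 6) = -112 / 15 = -7.47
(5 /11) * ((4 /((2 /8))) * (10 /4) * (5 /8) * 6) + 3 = 783 /11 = 71.18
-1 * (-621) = 621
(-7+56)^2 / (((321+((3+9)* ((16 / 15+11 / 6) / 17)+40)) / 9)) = 1836765 / 30859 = 59.52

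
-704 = -704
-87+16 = -71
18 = 18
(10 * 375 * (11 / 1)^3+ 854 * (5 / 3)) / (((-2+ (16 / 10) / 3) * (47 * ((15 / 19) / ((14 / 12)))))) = -498019165 / 4653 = -107031.84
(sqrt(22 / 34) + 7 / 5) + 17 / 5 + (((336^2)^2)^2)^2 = sqrt(187) / 17 + 131946672543778890584592849560957280583704 / 5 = 26389334508755778116918570000000000000000.00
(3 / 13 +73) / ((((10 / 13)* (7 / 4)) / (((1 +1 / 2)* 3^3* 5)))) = 11016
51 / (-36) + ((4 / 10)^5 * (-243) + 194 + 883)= 40241063 / 37500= 1073.10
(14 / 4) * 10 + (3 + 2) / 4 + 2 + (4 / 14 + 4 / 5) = 39.34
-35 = -35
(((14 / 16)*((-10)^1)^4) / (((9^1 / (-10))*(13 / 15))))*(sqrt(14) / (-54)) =218750*sqrt(14) / 1053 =777.29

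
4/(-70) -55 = -1927/35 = -55.06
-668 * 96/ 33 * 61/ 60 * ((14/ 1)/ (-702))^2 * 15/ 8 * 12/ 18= -3993304/ 4065633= -0.98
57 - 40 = 17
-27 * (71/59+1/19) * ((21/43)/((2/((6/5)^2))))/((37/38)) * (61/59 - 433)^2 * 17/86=-158675727342375936/351264838175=-451726.76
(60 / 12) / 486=5 / 486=0.01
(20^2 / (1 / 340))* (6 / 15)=54400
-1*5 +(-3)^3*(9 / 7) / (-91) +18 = 8524 / 637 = 13.38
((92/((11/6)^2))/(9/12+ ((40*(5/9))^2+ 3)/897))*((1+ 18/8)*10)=31283197920/45852103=682.26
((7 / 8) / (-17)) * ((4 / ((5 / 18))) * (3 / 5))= -189 / 425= -0.44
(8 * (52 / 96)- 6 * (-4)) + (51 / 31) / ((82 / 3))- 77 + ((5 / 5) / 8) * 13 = -1433123 / 30504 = -46.98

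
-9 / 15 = -3 / 5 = -0.60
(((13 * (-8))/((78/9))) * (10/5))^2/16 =36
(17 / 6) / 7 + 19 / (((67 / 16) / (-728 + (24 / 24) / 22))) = -102227231 / 30954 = -3302.55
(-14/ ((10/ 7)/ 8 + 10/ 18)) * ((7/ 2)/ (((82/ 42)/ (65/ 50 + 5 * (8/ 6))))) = -10329102/ 37925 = -272.36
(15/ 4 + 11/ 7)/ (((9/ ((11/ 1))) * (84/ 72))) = 1639/ 294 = 5.57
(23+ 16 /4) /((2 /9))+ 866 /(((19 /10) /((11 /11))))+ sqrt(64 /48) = 2 * sqrt(3) /3+ 21937 /38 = 578.44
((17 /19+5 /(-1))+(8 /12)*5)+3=127 /57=2.23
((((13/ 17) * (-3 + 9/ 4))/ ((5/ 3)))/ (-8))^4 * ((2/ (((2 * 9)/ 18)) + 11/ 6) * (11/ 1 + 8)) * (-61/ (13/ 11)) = -0.01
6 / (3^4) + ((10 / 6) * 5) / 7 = 239 / 189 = 1.26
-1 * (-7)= 7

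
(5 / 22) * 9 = 45 / 22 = 2.05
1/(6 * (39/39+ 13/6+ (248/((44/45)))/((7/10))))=77/168863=0.00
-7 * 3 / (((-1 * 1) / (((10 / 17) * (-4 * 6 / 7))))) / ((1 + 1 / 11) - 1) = -7920 / 17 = -465.88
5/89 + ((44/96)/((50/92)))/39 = 81017/1041300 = 0.08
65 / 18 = 3.61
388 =388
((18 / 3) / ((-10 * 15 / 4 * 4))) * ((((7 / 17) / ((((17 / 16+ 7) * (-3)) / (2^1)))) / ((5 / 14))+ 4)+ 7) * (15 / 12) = -358709 / 657900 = -0.55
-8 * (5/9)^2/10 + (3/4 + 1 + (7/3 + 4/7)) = 9997/2268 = 4.41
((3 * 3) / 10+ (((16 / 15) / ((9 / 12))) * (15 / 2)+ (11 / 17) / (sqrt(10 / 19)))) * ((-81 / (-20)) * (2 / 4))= 891 * sqrt(190) / 6800+ 9369 / 400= 25.23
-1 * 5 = -5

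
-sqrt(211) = -14.53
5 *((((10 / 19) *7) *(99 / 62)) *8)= 138600 / 589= 235.31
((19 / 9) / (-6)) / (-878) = 19 / 47412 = 0.00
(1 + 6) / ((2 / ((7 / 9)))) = 49 / 18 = 2.72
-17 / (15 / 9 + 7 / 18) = -306 / 37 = -8.27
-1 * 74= -74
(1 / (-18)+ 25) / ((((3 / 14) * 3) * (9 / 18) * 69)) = 6286 / 5589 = 1.12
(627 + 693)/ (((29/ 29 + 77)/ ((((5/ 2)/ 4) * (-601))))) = -165275/ 26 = -6356.73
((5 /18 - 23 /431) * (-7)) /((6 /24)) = -24374 /3879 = -6.28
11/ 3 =3.67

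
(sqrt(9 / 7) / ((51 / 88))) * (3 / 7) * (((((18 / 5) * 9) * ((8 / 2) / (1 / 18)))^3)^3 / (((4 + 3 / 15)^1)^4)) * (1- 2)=-13024063552899030274034964265168797696 * sqrt(7) / 6250103125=-5513258346512668005580951000.00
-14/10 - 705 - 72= -3892/5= -778.40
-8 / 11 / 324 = -2 / 891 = -0.00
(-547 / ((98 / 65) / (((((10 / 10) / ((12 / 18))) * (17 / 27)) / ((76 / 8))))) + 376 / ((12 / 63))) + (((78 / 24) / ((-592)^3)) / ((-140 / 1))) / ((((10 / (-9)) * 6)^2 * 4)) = 431226771110887564049 / 222519092576256000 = 1937.93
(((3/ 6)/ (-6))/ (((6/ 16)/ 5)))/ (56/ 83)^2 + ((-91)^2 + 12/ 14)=116839123/ 14112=8279.42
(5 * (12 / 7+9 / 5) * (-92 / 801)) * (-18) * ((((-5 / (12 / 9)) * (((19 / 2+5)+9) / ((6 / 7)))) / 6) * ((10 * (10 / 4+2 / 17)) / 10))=-1629.45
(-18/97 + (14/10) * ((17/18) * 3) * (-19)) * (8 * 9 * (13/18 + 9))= -15389990/291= -52886.56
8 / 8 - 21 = -20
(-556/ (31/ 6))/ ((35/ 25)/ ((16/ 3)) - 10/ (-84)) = -5604480/ 19871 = -282.04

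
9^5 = 59049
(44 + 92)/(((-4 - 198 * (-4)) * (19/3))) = 102/3743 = 0.03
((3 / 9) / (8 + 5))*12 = 4 / 13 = 0.31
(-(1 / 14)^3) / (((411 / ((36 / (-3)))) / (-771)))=-771 / 93982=-0.01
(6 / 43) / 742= 3 / 15953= 0.00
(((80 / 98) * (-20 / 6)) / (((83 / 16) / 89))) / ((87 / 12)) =-2278400 / 353829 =-6.44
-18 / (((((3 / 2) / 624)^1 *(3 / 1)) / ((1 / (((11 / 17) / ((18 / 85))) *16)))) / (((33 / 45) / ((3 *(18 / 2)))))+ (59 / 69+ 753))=-0.02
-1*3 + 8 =5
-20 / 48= -5 / 12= -0.42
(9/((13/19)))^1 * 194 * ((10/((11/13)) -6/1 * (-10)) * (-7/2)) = -91726110/143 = -641441.33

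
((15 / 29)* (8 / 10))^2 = 144 / 841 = 0.17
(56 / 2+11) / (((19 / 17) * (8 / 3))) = 1989 / 152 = 13.09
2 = 2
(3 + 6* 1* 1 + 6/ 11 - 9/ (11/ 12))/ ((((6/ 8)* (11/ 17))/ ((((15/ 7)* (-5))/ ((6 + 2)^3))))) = 0.01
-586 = -586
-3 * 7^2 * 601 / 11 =-8031.55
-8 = -8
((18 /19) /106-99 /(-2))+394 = 893227 /2014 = 443.51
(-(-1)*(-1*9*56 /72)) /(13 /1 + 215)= -7 /228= -0.03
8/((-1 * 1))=-8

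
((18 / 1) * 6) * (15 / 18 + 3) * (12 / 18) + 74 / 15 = 4214 / 15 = 280.93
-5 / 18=-0.28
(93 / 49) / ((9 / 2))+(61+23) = 12410 / 147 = 84.42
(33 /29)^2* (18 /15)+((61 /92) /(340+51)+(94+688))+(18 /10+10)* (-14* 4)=3713656693 /30252452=122.76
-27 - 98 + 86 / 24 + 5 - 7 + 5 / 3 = -487 / 4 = -121.75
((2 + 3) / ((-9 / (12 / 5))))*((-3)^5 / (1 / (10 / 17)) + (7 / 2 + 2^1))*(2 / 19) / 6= 9346 / 2907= 3.21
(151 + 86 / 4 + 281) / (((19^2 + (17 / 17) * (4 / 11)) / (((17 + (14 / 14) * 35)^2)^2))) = 36473996416 / 3975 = 9175848.15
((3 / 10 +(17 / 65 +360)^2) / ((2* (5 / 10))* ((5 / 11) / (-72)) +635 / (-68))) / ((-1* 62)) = 224.02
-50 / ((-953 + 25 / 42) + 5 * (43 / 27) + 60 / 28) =18900 / 356189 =0.05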